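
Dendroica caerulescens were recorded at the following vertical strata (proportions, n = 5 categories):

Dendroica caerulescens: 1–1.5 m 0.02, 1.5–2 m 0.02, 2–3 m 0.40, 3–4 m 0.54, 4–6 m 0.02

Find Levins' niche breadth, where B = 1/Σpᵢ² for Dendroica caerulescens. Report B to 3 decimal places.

2.208

Σpᵢ² = 0.02² + 0.02² + 0.40² + 0.54² + 0.02² = 0.0004 + 0.0004 + 0.1600 + 0.2916 + 0.0004 = 0.4528
B = 1 / 0.4528 = 2.20848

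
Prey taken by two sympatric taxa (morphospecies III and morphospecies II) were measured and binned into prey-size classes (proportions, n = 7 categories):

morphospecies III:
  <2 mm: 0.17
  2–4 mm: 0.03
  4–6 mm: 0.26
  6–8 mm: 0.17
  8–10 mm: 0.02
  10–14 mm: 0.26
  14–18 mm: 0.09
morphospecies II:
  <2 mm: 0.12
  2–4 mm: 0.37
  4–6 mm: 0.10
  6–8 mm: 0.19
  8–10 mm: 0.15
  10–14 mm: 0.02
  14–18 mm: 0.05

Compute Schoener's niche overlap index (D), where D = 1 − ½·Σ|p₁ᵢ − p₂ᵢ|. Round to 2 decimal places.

Σ|p₁ᵢ − p₂ᵢ| = 0.05 + 0.34 + 0.16 + 0.02 + 0.13 + 0.24 + 0.04 = 0.98
D = 1 − ½ × 0.98 = 1 − 0.490 = 0.5100

0.51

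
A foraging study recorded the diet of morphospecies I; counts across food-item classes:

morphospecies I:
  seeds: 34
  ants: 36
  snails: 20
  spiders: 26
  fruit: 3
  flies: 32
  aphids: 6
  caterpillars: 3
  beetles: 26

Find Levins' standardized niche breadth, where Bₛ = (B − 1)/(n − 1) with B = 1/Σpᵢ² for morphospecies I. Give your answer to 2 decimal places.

Proportions for morphospecies I (n=186): 34/186=0.1828, 36/186=0.1935, 20/186=0.1075, 26/186=0.1398, 3/186=0.0161, 32/186=0.1720, 6/186=0.0323, 3/186=0.0161, 26/186=0.1398
Σpᵢ² = 0.1828² + 0.1935² + 0.1075² + 0.1398² + 0.0161² + 0.1720² + 0.0323² + 0.0161² + 0.1398² = 0.033416 + 0.037442 + 0.011556 + 0.019544 + 0.000259 + 0.029584 + 0.001043 + 0.000259 + 0.019544 = 0.152647
B = 1 / 0.152647 = 6.5511
Bₛ = (B − 1)/(n − 1) = (6.5511 − 1)/(9 − 1) = 5.5511/8 = 0.6939

0.69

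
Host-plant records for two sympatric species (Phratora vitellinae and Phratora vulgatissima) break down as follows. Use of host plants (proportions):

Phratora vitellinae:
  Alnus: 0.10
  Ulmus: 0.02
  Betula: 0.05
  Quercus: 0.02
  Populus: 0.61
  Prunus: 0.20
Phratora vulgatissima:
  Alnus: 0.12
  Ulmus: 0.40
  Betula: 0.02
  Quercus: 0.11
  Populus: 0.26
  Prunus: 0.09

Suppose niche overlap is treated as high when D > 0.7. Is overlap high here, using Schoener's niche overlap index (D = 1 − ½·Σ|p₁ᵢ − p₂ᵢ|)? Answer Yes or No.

No

Σ|p₁ᵢ − p₂ᵢ| = 0.02 + 0.38 + 0.03 + 0.09 + 0.35 + 0.11 = 0.98
D = 1 − ½ × 0.98 = 1 − 0.490 = 0.5100
D = 0.5100 < 0.7 → No.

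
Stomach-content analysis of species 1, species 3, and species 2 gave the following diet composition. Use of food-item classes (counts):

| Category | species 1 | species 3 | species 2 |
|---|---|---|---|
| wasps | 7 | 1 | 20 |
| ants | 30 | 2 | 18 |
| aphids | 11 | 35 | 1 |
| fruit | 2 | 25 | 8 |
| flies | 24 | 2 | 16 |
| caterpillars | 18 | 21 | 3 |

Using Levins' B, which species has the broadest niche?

species 1

Proportions for species 1 (n=92): 7/92=0.0761, 30/92=0.3261, 11/92=0.1196, 2/92=0.0217, 24/92=0.2609, 18/92=0.1957
Proportions for species 3 (n=86): 1/86=0.0116, 2/86=0.0233, 35/86=0.4070, 25/86=0.2907, 2/86=0.0233, 21/86=0.2442
Proportions for species 2 (n=66): 20/66=0.3030, 18/66=0.2727, 1/66=0.0152, 8/66=0.1212, 16/66=0.2424, 3/66=0.0455
Σp_1ᵢ² = 0.0761² + 0.3261² + 0.1196² + 0.0217² + 0.2609² + 0.1957² = 0.005791 + 0.106341 + 0.014304 + 0.000471 + 0.068069 + 0.038298 = 0.233274
B_1 = 1 / 0.233274 = 4.2868
Σp_3ᵢ² = 0.0116² + 0.0233² + 0.4070² + 0.2907² + 0.0233² + 0.2442² = 0.000135 + 0.000543 + 0.165649 + 0.084506 + 0.000543 + 0.059634 = 0.311010
B_3 = 1 / 0.311010 = 3.2153
Σp_2ᵢ² = 0.3030² + 0.2727² + 0.0152² + 0.1212² + 0.2424² + 0.0455² = 0.091809 + 0.074365 + 0.000231 + 0.014689 + 0.058758 + 0.002070 = 0.241922
B_2 = 1 / 0.241922 = 4.1336
Highest B → broadest niche (most generalist): species 1 (B = 4.29).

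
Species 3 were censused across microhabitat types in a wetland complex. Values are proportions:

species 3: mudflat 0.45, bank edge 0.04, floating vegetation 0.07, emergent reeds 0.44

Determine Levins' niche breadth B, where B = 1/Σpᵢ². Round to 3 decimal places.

2.484

Σpᵢ² = 0.45² + 0.04² + 0.07² + 0.44² = 0.2025 + 0.0016 + 0.0049 + 0.1936 = 0.4026
B = 1 / 0.4026 = 2.48385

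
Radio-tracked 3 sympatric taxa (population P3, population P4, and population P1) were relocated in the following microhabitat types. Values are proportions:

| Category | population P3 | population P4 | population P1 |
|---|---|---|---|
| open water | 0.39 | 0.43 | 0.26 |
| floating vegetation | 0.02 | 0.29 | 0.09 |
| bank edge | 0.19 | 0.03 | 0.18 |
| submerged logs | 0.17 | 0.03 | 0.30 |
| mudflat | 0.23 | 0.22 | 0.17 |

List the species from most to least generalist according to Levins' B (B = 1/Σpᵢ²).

population P1 > population P3 > population P4

Σp_P3ᵢ² = 0.39² + 0.02² + 0.19² + 0.17² + 0.23² = 0.1521 + 0.0004 + 0.0361 + 0.0289 + 0.0529 = 0.2704
B_P3 = 1 / 0.2704 = 3.6982
Σp_P4ᵢ² = 0.43² + 0.29² + 0.03² + 0.03² + 0.22² = 0.1849 + 0.0841 + 0.0009 + 0.0009 + 0.0484 = 0.3192
B_P4 = 1 / 0.3192 = 3.1328
Σp_P1ᵢ² = 0.26² + 0.09² + 0.18² + 0.30² + 0.17² = 0.0676 + 0.0081 + 0.0324 + 0.0900 + 0.0289 = 0.2270
B_P1 = 1 / 0.2270 = 4.4053
Ranking by B (broadest → narrowest): population P1 (4.41) > population P3 (3.70) > population P4 (3.13)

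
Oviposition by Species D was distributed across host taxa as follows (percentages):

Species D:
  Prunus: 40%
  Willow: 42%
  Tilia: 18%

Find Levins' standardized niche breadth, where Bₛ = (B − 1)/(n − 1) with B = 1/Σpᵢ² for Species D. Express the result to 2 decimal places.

0.86

Convert percentages to proportions (divide by 100).
Σpᵢ² = 0.40² + 0.42² + 0.18² = 0.1600 + 0.1764 + 0.0324 = 0.3688
B = 1 / 0.3688 = 2.7115
Bₛ = (B − 1)/(n − 1) = (2.7115 − 1)/(3 − 1) = 1.7115/2 = 0.8558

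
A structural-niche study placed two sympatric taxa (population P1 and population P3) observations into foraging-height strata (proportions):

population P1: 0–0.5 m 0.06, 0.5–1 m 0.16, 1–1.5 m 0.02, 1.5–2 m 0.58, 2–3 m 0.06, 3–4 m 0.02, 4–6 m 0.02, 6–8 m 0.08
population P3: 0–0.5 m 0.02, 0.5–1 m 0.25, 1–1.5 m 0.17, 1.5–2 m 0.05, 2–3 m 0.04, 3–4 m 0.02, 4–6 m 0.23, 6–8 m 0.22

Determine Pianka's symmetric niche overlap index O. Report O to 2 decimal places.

0.36

Σ p₁ᵢp₂ᵢ = 0.0012 + 0.0400 + 0.0034 + 0.0290 + 0.0024 + 0.0004 + 0.0046 + 0.0176 = 0.0986
Σp_1ᵢ² = 0.06² + 0.16² + 0.02² + 0.58² + 0.06² + 0.02² + 0.02² + 0.08² = 0.0036 + 0.0256 + 0.0004 + 0.3364 + 0.0036 + 0.0004 + 0.0004 + 0.0064 = 0.3768
Σp_2ᵢ² = 0.02² + 0.25² + 0.17² + 0.05² + 0.04² + 0.02² + 0.23² + 0.22² = 0.0004 + 0.0625 + 0.0289 + 0.0025 + 0.0016 + 0.0004 + 0.0529 + 0.0484 = 0.1976
O = 0.0986 / √(0.3768 × 0.1976) = 0.0986 / 0.27287 = 0.3613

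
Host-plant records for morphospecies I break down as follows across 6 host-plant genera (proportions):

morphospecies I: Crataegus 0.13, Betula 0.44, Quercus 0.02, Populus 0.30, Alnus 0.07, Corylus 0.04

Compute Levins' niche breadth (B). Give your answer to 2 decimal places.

3.25

Σpᵢ² = 0.13² + 0.44² + 0.02² + 0.30² + 0.07² + 0.04² = 0.0169 + 0.1936 + 0.0004 + 0.0900 + 0.0049 + 0.0016 = 0.3074
B = 1 / 0.3074 = 3.2531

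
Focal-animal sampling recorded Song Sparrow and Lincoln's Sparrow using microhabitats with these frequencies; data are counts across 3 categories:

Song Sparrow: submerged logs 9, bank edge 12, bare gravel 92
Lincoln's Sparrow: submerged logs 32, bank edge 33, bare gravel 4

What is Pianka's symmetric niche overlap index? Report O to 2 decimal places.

0.24

Proportions for Song Sparrow (n=113): 9/113=0.0796, 12/113=0.1062, 92/113=0.8142
Proportions for Lincoln's Sparrow (n=69): 32/69=0.4638, 33/69=0.4783, 4/69=0.0580
Σ p₁ᵢp₂ᵢ = 0.036918 + 0.050795 + 0.047224 = 0.134937
Σp_1ᵢ² = 0.0796² + 0.1062² + 0.8142² = 0.006336 + 0.011278 + 0.662922 = 0.680536
Σp_2ᵢ² = 0.4638² + 0.4783² + 0.0580² = 0.215110 + 0.228771 + 0.003364 = 0.447245
O = 0.134937 / √(0.680536 × 0.447245) = 0.134937 / 0.5516940 = 0.2446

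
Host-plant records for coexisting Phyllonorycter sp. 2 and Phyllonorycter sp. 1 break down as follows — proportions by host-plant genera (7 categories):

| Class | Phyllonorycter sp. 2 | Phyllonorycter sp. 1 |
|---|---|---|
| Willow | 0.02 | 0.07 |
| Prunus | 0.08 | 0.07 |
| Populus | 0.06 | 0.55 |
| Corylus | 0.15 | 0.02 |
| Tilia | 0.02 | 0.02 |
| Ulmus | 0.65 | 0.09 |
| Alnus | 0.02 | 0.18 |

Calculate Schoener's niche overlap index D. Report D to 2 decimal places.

Σ|p₁ᵢ − p₂ᵢ| = 0.05 + 0.01 + 0.49 + 0.13 + 0.00 + 0.56 + 0.16 = 1.40
D = 1 − ½ × 1.40 = 1 − 0.700 = 0.3000

0.30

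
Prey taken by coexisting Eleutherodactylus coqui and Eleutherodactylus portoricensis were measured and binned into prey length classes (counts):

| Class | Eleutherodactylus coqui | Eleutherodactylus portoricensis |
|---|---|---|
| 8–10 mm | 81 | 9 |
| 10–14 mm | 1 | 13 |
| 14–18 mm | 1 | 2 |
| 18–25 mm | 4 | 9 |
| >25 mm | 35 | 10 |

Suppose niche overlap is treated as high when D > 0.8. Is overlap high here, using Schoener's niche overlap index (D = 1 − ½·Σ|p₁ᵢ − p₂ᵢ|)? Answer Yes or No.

Proportions for Eleutherodactylus coqui (n=122): 81/122=0.6639, 1/122=0.0082, 1/122=0.0082, 4/122=0.0328, 35/122=0.2869
Proportions for Eleutherodactylus portoricensis (n=43): 9/43=0.2093, 13/43=0.3023, 2/43=0.0465, 9/43=0.2093, 10/43=0.2326
Σ|p₁ᵢ − p₂ᵢ| = 0.4546 + 0.2941 + 0.0383 + 0.1765 + 0.0543 = 1.0178
D = 1 − ½ × 1.0178 = 1 − 0.50890 = 0.49110
D = 0.49110 < 0.8 → No.

No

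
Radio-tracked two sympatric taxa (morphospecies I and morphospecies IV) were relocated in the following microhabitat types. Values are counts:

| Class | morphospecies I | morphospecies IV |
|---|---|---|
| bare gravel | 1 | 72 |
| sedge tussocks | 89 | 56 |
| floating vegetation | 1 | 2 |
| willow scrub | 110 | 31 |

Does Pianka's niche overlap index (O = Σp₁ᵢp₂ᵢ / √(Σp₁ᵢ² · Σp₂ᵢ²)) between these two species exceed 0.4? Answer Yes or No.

Yes

Proportions for morphospecies I (n=201): 1/201=0.0050, 89/201=0.4428, 1/201=0.0050, 110/201=0.5473
Proportions for morphospecies IV (n=161): 72/161=0.4472, 56/161=0.3478, 2/161=0.0124, 31/161=0.1925
Σ p₁ᵢp₂ᵢ = 0.002236 + 0.154006 + 0.000062 + 0.105355 = 0.261659
Σp_1ᵢ² = 0.0050² + 0.4428² + 0.0050² + 0.5473² = 0.000025 + 0.196072 + 0.000025 + 0.299537 = 0.495659
Σp_2ᵢ² = 0.4472² + 0.3478² + 0.0124² + 0.1925² = 0.199988 + 0.120965 + 0.000154 + 0.037056 = 0.358163
O = 0.261659 / √(0.495659 × 0.358163) = 0.261659 / 0.4213392 = 0.6210
O = 0.6210 > 0.4 → Yes.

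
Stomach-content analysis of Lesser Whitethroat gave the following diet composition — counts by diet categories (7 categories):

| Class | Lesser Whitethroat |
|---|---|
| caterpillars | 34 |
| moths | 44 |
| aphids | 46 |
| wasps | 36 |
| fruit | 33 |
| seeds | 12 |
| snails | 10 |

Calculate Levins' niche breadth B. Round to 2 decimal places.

5.90

Proportions for Lesser Whitethroat (n=215): 34/215=0.1581, 44/215=0.2047, 46/215=0.2140, 36/215=0.1674, 33/215=0.1535, 12/215=0.0558, 10/215=0.0465
Σpᵢ² = 0.1581² + 0.2047² + 0.2140² + 0.1674² + 0.1535² + 0.0558² + 0.0465² = 0.024996 + 0.041902 + 0.045796 + 0.028023 + 0.023562 + 0.003114 + 0.002162 = 0.169555
B = 1 / 0.169555 = 5.8978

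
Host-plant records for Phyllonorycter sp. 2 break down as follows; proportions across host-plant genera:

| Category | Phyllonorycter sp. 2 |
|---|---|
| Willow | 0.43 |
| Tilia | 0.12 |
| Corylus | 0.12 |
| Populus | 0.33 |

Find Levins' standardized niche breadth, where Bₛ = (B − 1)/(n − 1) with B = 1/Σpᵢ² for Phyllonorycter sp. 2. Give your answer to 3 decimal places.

0.700

Σpᵢ² = 0.43² + 0.12² + 0.12² + 0.33² = 0.1849 + 0.0144 + 0.0144 + 0.1089 = 0.3226
B = 1 / 0.3226 = 3.09981
Bₛ = (B − 1)/(n − 1) = (3.09981 − 1)/(4 − 1) = 2.09981/3 = 0.69994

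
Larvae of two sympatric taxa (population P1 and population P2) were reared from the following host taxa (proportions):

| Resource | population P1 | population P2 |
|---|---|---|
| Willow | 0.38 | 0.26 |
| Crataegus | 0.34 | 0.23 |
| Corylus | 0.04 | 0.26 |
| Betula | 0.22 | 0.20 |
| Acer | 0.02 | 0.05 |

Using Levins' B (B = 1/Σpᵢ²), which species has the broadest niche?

Σp_P1ᵢ² = 0.38² + 0.34² + 0.04² + 0.22² + 0.02² = 0.1444 + 0.1156 + 0.0016 + 0.0484 + 0.0004 = 0.3104
B_P1 = 1 / 0.3104 = 3.2216
Σp_P2ᵢ² = 0.26² + 0.23² + 0.26² + 0.20² + 0.05² = 0.0676 + 0.0529 + 0.0676 + 0.0400 + 0.0025 = 0.2306
B_P2 = 1 / 0.2306 = 4.3365
Highest B → broadest niche (most generalist): population P2 (B = 4.34).

population P2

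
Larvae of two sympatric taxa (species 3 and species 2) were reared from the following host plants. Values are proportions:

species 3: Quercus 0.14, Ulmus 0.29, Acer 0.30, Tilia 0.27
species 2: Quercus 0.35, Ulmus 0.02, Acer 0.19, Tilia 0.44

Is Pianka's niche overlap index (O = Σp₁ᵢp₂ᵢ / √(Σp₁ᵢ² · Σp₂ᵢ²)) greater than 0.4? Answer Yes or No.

Yes

Σ p₁ᵢp₂ᵢ = 0.0490 + 0.0058 + 0.0570 + 0.1188 = 0.2306
Σp_1ᵢ² = 0.14² + 0.29² + 0.30² + 0.27² = 0.0196 + 0.0841 + 0.0900 + 0.0729 = 0.2666
Σp_2ᵢ² = 0.35² + 0.02² + 0.19² + 0.44² = 0.1225 + 0.0004 + 0.0361 + 0.1936 = 0.3526
O = 0.2306 / √(0.2666 × 0.3526) = 0.2306 / 0.30660 = 0.7521
O = 0.7521 > 0.4 → Yes.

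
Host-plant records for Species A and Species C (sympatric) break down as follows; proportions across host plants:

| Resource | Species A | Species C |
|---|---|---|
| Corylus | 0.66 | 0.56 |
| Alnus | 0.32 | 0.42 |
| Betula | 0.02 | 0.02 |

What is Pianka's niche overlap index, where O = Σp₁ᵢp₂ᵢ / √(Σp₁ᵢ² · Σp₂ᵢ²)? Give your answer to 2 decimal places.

Σ p₁ᵢp₂ᵢ = 0.3696 + 0.1344 + 0.0004 = 0.5044
Σp_1ᵢ² = 0.66² + 0.32² + 0.02² = 0.4356 + 0.1024 + 0.0004 = 0.5384
Σp_2ᵢ² = 0.56² + 0.42² + 0.02² = 0.3136 + 0.1764 + 0.0004 = 0.4904
O = 0.5044 / √(0.5384 × 0.4904) = 0.5044 / 0.51384 = 0.9816

0.98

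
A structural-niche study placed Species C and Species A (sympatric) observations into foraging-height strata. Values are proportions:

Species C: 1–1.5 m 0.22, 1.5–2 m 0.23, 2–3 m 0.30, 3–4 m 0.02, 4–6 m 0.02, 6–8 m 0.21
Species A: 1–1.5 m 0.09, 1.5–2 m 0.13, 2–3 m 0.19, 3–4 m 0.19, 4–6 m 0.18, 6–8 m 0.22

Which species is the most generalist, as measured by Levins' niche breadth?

Species A

Σp_Cᵢ² = 0.22² + 0.23² + 0.30² + 0.02² + 0.02² + 0.21² = 0.0484 + 0.0529 + 0.0900 + 0.0004 + 0.0004 + 0.0441 = 0.2362
B_C = 1 / 0.2362 = 4.2337
Σp_Aᵢ² = 0.09² + 0.13² + 0.19² + 0.19² + 0.18² + 0.22² = 0.0081 + 0.0169 + 0.0361 + 0.0361 + 0.0324 + 0.0484 = 0.1780
B_A = 1 / 0.1780 = 5.6180
Highest B → broadest niche (most generalist): Species A (B = 5.62).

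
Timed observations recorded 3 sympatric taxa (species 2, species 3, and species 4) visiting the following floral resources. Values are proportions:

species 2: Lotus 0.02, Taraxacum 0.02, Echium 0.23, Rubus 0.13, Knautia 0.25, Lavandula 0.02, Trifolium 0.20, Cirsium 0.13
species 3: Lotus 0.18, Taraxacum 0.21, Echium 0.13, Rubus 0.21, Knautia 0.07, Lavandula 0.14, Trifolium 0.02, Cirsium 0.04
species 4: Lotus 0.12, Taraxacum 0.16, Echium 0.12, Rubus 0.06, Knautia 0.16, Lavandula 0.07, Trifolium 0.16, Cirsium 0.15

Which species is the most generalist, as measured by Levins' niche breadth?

species 4

Σp_2ᵢ² = 0.02² + 0.02² + 0.23² + 0.13² + 0.25² + 0.02² + 0.20² + 0.13² = 0.0004 + 0.0004 + 0.0529 + 0.0169 + 0.0625 + 0.0004 + 0.0400 + 0.0169 = 0.1904
B_2 = 1 / 0.1904 = 5.2521
Σp_3ᵢ² = 0.18² + 0.21² + 0.13² + 0.21² + 0.07² + 0.14² + 0.02² + 0.04² = 0.0324 + 0.0441 + 0.0169 + 0.0441 + 0.0049 + 0.0196 + 0.0004 + 0.0016 = 0.1640
B_3 = 1 / 0.1640 = 6.0976
Σp_4ᵢ² = 0.12² + 0.16² + 0.12² + 0.06² + 0.16² + 0.07² + 0.16² + 0.15² = 0.0144 + 0.0256 + 0.0144 + 0.0036 + 0.0256 + 0.0049 + 0.0256 + 0.0225 = 0.1366
B_4 = 1 / 0.1366 = 7.3206
Highest B → broadest niche (most generalist): species 4 (B = 7.32).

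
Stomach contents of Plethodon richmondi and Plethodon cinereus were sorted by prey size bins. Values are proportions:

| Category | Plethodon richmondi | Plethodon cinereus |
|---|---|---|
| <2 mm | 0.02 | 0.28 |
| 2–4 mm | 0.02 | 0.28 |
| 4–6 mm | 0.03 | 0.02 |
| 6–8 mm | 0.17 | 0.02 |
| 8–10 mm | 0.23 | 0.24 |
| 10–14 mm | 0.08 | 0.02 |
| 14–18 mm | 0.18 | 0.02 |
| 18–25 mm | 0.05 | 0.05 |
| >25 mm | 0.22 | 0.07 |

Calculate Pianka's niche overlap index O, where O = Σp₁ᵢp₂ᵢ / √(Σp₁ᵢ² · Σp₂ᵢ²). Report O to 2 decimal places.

Σ p₁ᵢp₂ᵢ = 0.0056 + 0.0056 + 0.0006 + 0.0034 + 0.0552 + 0.0016 + 0.0036 + 0.0025 + 0.0154 = 0.0935
Σp_1ᵢ² = 0.02² + 0.02² + 0.03² + 0.17² + 0.23² + 0.08² + 0.18² + 0.05² + 0.22² = 0.0004 + 0.0004 + 0.0009 + 0.0289 + 0.0529 + 0.0064 + 0.0324 + 0.0025 + 0.0484 = 0.1732
Σp_2ᵢ² = 0.28² + 0.28² + 0.02² + 0.02² + 0.24² + 0.02² + 0.02² + 0.05² + 0.07² = 0.0784 + 0.0784 + 0.0004 + 0.0004 + 0.0576 + 0.0004 + 0.0004 + 0.0025 + 0.0049 = 0.2234
O = 0.0935 / √(0.1732 × 0.2234) = 0.0935 / 0.19671 = 0.4753

0.48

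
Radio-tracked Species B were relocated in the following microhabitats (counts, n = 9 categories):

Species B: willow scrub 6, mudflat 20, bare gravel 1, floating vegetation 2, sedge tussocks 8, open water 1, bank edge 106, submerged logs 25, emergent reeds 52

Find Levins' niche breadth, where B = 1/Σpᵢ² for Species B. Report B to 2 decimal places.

Proportions for Species B (n=221): 6/221=0.0271, 20/221=0.0905, 1/221=0.0045, 2/221=0.0090, 8/221=0.0362, 1/221=0.0045, 106/221=0.4796, 25/221=0.1131, 52/221=0.2353
Σpᵢ² = 0.0271² + 0.0905² + 0.0045² + 0.0090² + 0.0362² + 0.0045² + 0.4796² + 0.1131² + 0.2353² = 0.000734 + 0.008190 + 0.000020 + 0.000081 + 0.001310 + 0.000020 + 0.230016 + 0.012792 + 0.055366 = 0.308529
B = 1 / 0.308529 = 3.2412

3.24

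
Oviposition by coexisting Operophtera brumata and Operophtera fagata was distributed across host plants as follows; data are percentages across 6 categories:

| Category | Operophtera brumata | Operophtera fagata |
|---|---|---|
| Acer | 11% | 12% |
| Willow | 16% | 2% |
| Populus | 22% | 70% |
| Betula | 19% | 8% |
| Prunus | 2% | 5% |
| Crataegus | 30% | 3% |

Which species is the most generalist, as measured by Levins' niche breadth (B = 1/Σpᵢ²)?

Convert percentages to proportions (divide by 100).
Σp_brumᵢ² = 0.11² + 0.16² + 0.22² + 0.19² + 0.02² + 0.30² = 0.0121 + 0.0256 + 0.0484 + 0.0361 + 0.0004 + 0.0900 = 0.2126
B_brum = 1 / 0.2126 = 4.7037
Σp_fagaᵢ² = 0.12² + 0.02² + 0.70² + 0.08² + 0.05² + 0.03² = 0.0144 + 0.0004 + 0.4900 + 0.0064 + 0.0025 + 0.0009 = 0.5146
B_faga = 1 / 0.5146 = 1.9433
Highest B → broadest niche (most generalist): Operophtera brumata (B = 4.70).

Operophtera brumata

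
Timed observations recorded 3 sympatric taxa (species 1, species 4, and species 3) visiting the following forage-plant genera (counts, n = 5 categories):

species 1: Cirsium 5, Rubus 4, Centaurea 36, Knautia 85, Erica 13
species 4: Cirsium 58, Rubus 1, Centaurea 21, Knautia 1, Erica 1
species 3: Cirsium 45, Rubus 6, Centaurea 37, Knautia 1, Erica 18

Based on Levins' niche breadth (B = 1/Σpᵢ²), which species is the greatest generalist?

Proportions for species 1 (n=143): 5/143=0.0350, 4/143=0.0280, 36/143=0.2517, 85/143=0.5944, 13/143=0.0909
Proportions for species 4 (n=82): 58/82=0.7073, 1/82=0.0122, 21/82=0.2561, 1/82=0.0122, 1/82=0.0122
Proportions for species 3 (n=107): 45/107=0.4206, 6/107=0.0561, 37/107=0.3458, 1/107=0.0093, 18/107=0.1682
Σp_1ᵢ² = 0.0350² + 0.0280² + 0.2517² + 0.5944² + 0.0909² = 0.001225 + 0.000784 + 0.063353 + 0.353311 + 0.008263 = 0.426936
B_1 = 1 / 0.426936 = 2.3423
Σp_4ᵢ² = 0.7073² + 0.0122² + 0.2561² + 0.0122² + 0.0122² = 0.500273 + 0.000149 + 0.065587 + 0.000149 + 0.000149 = 0.566307
B_4 = 1 / 0.566307 = 1.7658
Σp_3ᵢ² = 0.4206² + 0.0561² + 0.3458² + 0.0093² + 0.1682² = 0.176904 + 0.003147 + 0.119578 + 0.000086 + 0.028291 = 0.328006
B_3 = 1 / 0.328006 = 3.0487
Highest B → broadest niche (most generalist): species 3 (B = 3.05).

species 3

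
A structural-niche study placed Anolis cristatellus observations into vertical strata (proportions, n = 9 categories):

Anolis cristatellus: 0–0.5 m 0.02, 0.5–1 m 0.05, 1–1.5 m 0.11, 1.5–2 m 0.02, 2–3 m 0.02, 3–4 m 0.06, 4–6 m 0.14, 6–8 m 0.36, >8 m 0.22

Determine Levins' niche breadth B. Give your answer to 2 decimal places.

Σpᵢ² = 0.02² + 0.05² + 0.11² + 0.02² + 0.02² + 0.06² + 0.14² + 0.36² + 0.22² = 0.0004 + 0.0025 + 0.0121 + 0.0004 + 0.0004 + 0.0036 + 0.0196 + 0.1296 + 0.0484 = 0.2170
B = 1 / 0.2170 = 4.6083

4.61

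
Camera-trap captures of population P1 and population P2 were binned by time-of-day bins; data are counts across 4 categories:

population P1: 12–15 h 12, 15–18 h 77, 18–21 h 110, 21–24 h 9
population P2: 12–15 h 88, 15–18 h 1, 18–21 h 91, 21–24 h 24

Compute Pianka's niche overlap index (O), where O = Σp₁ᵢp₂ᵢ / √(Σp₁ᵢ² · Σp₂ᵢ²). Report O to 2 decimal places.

0.65

Proportions for population P1 (n=208): 12/208=0.0577, 77/208=0.3702, 110/208=0.5288, 9/208=0.0433
Proportions for population P2 (n=204): 88/204=0.4314, 1/204=0.0049, 91/204=0.4461, 24/204=0.1176
Σ p₁ᵢp₂ᵢ = 0.024892 + 0.001814 + 0.235898 + 0.005092 = 0.267696
Σp_1ᵢ² = 0.0577² + 0.3702² + 0.5288² + 0.0433² = 0.003329 + 0.137048 + 0.279629 + 0.001875 = 0.421881
Σp_2ᵢ² = 0.4314² + 0.0049² + 0.4461² + 0.1176² = 0.186106 + 0.000024 + 0.199005 + 0.013830 = 0.398965
O = 0.267696 / √(0.421881 × 0.398965) = 0.267696 / 0.4102630 = 0.6525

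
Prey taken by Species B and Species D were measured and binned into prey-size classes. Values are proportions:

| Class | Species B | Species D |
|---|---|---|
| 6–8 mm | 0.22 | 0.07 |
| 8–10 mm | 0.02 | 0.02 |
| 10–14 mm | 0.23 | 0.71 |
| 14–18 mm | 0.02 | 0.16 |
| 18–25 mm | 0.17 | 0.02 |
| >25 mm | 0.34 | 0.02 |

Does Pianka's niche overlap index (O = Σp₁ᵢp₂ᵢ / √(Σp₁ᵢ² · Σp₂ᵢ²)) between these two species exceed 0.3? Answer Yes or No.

Yes

Σ p₁ᵢp₂ᵢ = 0.0154 + 0.0004 + 0.1633 + 0.0032 + 0.0034 + 0.0068 = 0.1925
Σp_1ᵢ² = 0.22² + 0.02² + 0.23² + 0.02² + 0.17² + 0.34² = 0.0484 + 0.0004 + 0.0529 + 0.0004 + 0.0289 + 0.1156 = 0.2466
Σp_2ᵢ² = 0.07² + 0.02² + 0.71² + 0.16² + 0.02² + 0.02² = 0.0049 + 0.0004 + 0.5041 + 0.0256 + 0.0004 + 0.0004 = 0.5358
O = 0.1925 / √(0.2466 × 0.5358) = 0.1925 / 0.36349 = 0.5296
O = 0.5296 > 0.3 → Yes.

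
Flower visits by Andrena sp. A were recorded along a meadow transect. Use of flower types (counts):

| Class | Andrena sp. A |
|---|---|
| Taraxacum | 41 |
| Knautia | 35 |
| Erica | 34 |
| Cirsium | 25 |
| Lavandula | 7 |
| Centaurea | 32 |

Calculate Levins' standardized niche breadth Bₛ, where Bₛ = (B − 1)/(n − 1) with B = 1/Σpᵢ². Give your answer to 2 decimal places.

Proportions for Andrena sp. A (n=174): 41/174=0.2356, 35/174=0.2011, 34/174=0.1954, 25/174=0.1437, 7/174=0.0402, 32/174=0.1839
Σpᵢ² = 0.2356² + 0.2011² + 0.1954² + 0.1437² + 0.0402² + 0.1839² = 0.055507 + 0.040441 + 0.038181 + 0.020650 + 0.001616 + 0.033819 = 0.190214
B = 1 / 0.190214 = 5.2572
Bₛ = (B − 1)/(n − 1) = (5.2572 − 1)/(6 − 1) = 4.2572/5 = 0.8514

0.85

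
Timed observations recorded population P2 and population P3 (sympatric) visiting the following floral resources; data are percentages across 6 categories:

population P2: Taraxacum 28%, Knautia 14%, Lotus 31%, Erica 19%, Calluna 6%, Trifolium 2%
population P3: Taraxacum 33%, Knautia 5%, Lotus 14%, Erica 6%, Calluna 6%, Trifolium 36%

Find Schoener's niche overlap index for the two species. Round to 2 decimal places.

0.61

Convert percentages to proportions (divide by 100).
Σ|p₁ᵢ − p₂ᵢ| = 0.05 + 0.09 + 0.17 + 0.13 + 0.00 + 0.34 = 0.78
D = 1 − ½ × 0.78 = 1 − 0.390 = 0.6100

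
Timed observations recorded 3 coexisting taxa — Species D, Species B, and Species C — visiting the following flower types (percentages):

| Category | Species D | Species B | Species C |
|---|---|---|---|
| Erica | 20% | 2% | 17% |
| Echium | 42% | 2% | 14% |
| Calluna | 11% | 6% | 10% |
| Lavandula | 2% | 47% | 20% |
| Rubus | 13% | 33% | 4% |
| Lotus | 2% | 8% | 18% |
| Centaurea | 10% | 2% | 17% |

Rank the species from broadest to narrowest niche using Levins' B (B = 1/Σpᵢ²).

Convert percentages to proportions (divide by 100).
Σp_Dᵢ² = 0.20² + 0.42² + 0.11² + 0.02² + 0.13² + 0.02² + 0.10² = 0.0400 + 0.1764 + 0.0121 + 0.0004 + 0.0169 + 0.0004 + 0.0100 = 0.2562
B_D = 1 / 0.2562 = 3.9032
Σp_Bᵢ² = 0.02² + 0.02² + 0.06² + 0.47² + 0.33² + 0.08² + 0.02² = 0.0004 + 0.0004 + 0.0036 + 0.2209 + 0.1089 + 0.0064 + 0.0004 = 0.3410
B_B = 1 / 0.3410 = 2.9326
Σp_Cᵢ² = 0.17² + 0.14² + 0.10² + 0.20² + 0.04² + 0.18² + 0.17² = 0.0289 + 0.0196 + 0.0100 + 0.0400 + 0.0016 + 0.0324 + 0.0289 = 0.1614
B_C = 1 / 0.1614 = 6.1958
Ranking by B (broadest → narrowest): Species C (6.20) > Species D (3.90) > Species B (2.93)

Species C > Species D > Species B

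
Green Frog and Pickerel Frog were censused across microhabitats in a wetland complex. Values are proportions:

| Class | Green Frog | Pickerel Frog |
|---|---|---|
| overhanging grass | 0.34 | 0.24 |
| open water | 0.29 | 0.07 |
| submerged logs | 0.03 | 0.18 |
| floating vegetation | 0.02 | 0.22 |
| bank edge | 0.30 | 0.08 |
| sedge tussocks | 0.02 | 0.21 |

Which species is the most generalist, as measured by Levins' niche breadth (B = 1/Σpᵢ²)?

Σp_Greeᵢ² = 0.34² + 0.29² + 0.03² + 0.02² + 0.30² + 0.02² = 0.1156 + 0.0841 + 0.0009 + 0.0004 + 0.0900 + 0.0004 = 0.2914
B_Gree = 1 / 0.2914 = 3.4317
Σp_Pickᵢ² = 0.24² + 0.07² + 0.18² + 0.22² + 0.08² + 0.21² = 0.0576 + 0.0049 + 0.0324 + 0.0484 + 0.0064 + 0.0441 = 0.1938
B_Pick = 1 / 0.1938 = 5.1600
Highest B → broadest niche (most generalist): Pickerel Frog (B = 5.16).

Pickerel Frog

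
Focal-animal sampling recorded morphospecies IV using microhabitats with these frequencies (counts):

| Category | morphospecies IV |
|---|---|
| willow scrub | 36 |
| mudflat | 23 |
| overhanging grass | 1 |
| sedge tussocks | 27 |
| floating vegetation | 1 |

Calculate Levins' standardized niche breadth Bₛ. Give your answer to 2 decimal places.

0.51

Proportions for morphospecies IV (n=88): 36/88=0.4091, 23/88=0.2614, 1/88=0.0114, 27/88=0.3068, 1/88=0.0114
Σpᵢ² = 0.4091² + 0.2614² + 0.0114² + 0.3068² + 0.0114² = 0.167363 + 0.068330 + 0.000130 + 0.094126 + 0.000130 = 0.330079
B = 1 / 0.330079 = 3.0296
Bₛ = (B − 1)/(n − 1) = (3.0296 − 1)/(5 − 1) = 2.0296/4 = 0.5074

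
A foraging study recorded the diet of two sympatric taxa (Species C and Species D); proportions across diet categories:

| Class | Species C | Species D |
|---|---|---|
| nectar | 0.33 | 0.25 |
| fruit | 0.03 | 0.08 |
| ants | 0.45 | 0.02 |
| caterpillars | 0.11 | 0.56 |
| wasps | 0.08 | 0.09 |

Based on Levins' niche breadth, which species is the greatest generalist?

Σp_Cᵢ² = 0.33² + 0.03² + 0.45² + 0.11² + 0.08² = 0.1089 + 0.0009 + 0.2025 + 0.0121 + 0.0064 = 0.3308
B_C = 1 / 0.3308 = 3.0230
Σp_Dᵢ² = 0.25² + 0.08² + 0.02² + 0.56² + 0.09² = 0.0625 + 0.0064 + 0.0004 + 0.3136 + 0.0081 = 0.3910
B_D = 1 / 0.3910 = 2.5575
Highest B → broadest niche (most generalist): Species C (B = 3.02).

Species C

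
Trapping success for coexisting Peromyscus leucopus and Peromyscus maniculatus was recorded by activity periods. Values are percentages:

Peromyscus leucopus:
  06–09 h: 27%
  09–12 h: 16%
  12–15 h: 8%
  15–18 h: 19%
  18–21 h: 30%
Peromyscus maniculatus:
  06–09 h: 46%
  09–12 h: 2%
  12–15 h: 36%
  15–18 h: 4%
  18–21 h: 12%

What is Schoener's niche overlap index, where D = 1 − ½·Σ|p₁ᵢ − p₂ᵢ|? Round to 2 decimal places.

0.53

Convert percentages to proportions (divide by 100).
Σ|p₁ᵢ − p₂ᵢ| = 0.19 + 0.14 + 0.28 + 0.15 + 0.18 = 0.94
D = 1 − ½ × 0.94 = 1 − 0.470 = 0.5300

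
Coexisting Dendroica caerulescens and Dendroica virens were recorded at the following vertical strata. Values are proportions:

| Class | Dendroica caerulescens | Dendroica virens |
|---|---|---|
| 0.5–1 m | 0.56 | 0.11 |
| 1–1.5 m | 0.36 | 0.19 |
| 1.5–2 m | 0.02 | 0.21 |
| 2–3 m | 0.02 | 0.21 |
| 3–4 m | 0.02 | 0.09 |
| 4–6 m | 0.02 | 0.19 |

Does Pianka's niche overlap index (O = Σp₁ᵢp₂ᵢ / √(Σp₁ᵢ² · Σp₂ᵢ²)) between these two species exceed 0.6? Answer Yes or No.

No

Σ p₁ᵢp₂ᵢ = 0.0616 + 0.0684 + 0.0042 + 0.0042 + 0.0018 + 0.0038 = 0.1440
Σp_1ᵢ² = 0.56² + 0.36² + 0.02² + 0.02² + 0.02² + 0.02² = 0.3136 + 0.1296 + 0.0004 + 0.0004 + 0.0004 + 0.0004 = 0.4448
Σp_2ᵢ² = 0.11² + 0.19² + 0.21² + 0.21² + 0.09² + 0.19² = 0.0121 + 0.0361 + 0.0441 + 0.0441 + 0.0081 + 0.0361 = 0.1806
O = 0.1440 / √(0.4448 × 0.1806) = 0.1440 / 0.28343 = 0.5081
O = 0.5081 < 0.6 → No.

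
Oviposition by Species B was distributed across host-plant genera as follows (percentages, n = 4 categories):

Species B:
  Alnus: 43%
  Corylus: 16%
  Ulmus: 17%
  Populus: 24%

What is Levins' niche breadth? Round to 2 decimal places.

3.37

Convert percentages to proportions (divide by 100).
Σpᵢ² = 0.43² + 0.16² + 0.17² + 0.24² = 0.1849 + 0.0256 + 0.0289 + 0.0576 = 0.2970
B = 1 / 0.2970 = 3.3670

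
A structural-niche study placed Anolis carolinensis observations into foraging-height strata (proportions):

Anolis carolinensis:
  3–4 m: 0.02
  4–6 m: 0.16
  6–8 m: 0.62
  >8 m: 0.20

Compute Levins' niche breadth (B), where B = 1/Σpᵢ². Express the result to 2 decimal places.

Σpᵢ² = 0.02² + 0.16² + 0.62² + 0.20² = 0.0004 + 0.0256 + 0.3844 + 0.0400 = 0.4504
B = 1 / 0.4504 = 2.2202

2.22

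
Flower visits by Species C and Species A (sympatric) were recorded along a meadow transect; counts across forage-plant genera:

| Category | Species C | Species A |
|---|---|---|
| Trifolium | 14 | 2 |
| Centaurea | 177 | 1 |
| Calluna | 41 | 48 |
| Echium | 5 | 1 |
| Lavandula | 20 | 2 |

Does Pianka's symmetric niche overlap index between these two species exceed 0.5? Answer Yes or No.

No

Proportions for Species C (n=257): 14/257=0.0545, 177/257=0.6887, 41/257=0.1595, 5/257=0.0195, 20/257=0.0778
Proportions for Species A (n=54): 2/54=0.0370, 1/54=0.0185, 48/54=0.8889, 1/54=0.0185, 2/54=0.0370
Σ p₁ᵢp₂ᵢ = 0.002017 + 0.012741 + 0.141780 + 0.000361 + 0.002879 = 0.159778
Σp_1ᵢ² = 0.0545² + 0.6887² + 0.1595² + 0.0195² + 0.0778² = 0.002970 + 0.474308 + 0.025440 + 0.000380 + 0.006053 = 0.509151
Σp_2ᵢ² = 0.0370² + 0.0185² + 0.8889² + 0.0185² + 0.0370² = 0.001369 + 0.000342 + 0.790143 + 0.000342 + 0.001369 = 0.793565
O = 0.159778 / √(0.509151 × 0.793565) = 0.159778 / 0.6356449 = 0.2514
O = 0.2514 < 0.5 → No.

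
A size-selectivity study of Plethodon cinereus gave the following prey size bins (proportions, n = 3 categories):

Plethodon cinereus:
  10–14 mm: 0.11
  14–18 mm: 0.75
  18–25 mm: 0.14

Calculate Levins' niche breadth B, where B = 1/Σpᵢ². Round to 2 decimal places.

Σpᵢ² = 0.11² + 0.75² + 0.14² = 0.0121 + 0.5625 + 0.0196 = 0.5942
B = 1 / 0.5942 = 1.6829

1.68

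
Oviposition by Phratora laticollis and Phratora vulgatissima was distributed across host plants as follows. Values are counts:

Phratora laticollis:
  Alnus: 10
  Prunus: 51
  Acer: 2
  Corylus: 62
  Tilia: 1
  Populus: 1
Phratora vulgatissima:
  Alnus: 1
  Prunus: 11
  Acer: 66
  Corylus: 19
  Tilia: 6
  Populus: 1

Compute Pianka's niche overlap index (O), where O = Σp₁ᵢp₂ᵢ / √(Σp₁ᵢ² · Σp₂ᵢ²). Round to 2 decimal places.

Proportions for Phratora laticollis (n=127): 10/127=0.0787, 51/127=0.4016, 2/127=0.0157, 62/127=0.4882, 1/127=0.0079, 1/127=0.0079
Proportions for Phratora vulgatissima (n=104): 1/104=0.0096, 11/104=0.1058, 66/104=0.6346, 19/104=0.1827, 6/104=0.0577, 1/104=0.0096
Σ p₁ᵢp₂ᵢ = 0.000756 + 0.042489 + 0.009963 + 0.089194 + 0.000456 + 0.000076 = 0.142934
Σp_1ᵢ² = 0.0787² + 0.4016² + 0.0157² + 0.4882² + 0.0079² + 0.0079² = 0.006194 + 0.161283 + 0.000246 + 0.238339 + 0.000062 + 0.000062 = 0.406186
Σp_2ᵢ² = 0.0096² + 0.1058² + 0.6346² + 0.1827² + 0.0577² + 0.0096² = 0.000092 + 0.011194 + 0.402717 + 0.033379 + 0.003329 + 0.000092 = 0.450803
O = 0.142934 / √(0.406186 × 0.450803) = 0.142934 / 0.4279134 = 0.3340

0.33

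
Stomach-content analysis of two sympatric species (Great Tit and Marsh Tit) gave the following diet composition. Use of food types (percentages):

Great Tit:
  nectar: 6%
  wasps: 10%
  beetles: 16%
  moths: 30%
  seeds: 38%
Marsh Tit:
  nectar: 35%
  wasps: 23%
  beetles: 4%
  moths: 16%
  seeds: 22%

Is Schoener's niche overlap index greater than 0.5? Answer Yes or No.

Yes

Convert percentages to proportions (divide by 100).
Σ|p₁ᵢ − p₂ᵢ| = 0.29 + 0.13 + 0.12 + 0.14 + 0.16 = 0.84
D = 1 − ½ × 0.84 = 1 − 0.420 = 0.5800
D = 0.5800 > 0.5 → Yes.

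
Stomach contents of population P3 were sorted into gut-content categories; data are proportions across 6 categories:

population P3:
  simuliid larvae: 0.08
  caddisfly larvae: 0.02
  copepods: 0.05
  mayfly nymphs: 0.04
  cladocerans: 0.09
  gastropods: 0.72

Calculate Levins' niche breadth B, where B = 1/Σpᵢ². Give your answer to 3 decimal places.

Σpᵢ² = 0.08² + 0.02² + 0.05² + 0.04² + 0.09² + 0.72² = 0.0064 + 0.0004 + 0.0025 + 0.0016 + 0.0081 + 0.5184 = 0.5374
B = 1 / 0.5374 = 1.86081

1.861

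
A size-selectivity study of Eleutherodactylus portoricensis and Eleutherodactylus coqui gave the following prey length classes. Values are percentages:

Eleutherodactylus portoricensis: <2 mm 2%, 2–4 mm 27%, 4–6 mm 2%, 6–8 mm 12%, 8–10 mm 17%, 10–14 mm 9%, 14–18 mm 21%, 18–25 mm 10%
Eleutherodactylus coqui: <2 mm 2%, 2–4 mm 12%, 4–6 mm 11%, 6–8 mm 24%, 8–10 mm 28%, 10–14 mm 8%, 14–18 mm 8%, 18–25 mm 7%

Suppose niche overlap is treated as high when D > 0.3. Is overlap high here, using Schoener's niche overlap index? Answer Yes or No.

Yes

Convert percentages to proportions (divide by 100).
Σ|p₁ᵢ − p₂ᵢ| = 0.00 + 0.15 + 0.09 + 0.12 + 0.11 + 0.01 + 0.13 + 0.03 = 0.64
D = 1 − ½ × 0.64 = 1 − 0.320 = 0.6800
D = 0.6800 > 0.3 → Yes.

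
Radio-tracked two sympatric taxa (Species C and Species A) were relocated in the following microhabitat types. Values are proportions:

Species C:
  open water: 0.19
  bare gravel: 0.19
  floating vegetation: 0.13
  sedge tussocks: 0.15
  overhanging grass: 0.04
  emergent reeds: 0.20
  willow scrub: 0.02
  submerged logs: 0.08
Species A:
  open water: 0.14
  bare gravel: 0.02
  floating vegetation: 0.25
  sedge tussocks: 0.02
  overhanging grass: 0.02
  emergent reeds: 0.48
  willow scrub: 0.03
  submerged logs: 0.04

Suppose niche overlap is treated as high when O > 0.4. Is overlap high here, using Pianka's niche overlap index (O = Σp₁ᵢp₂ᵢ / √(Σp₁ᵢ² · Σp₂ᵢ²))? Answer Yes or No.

Σ p₁ᵢp₂ᵢ = 0.0266 + 0.0038 + 0.0325 + 0.0030 + 0.0008 + 0.0960 + 0.0006 + 0.0032 = 0.1665
Σp_1ᵢ² = 0.19² + 0.19² + 0.13² + 0.15² + 0.04² + 0.20² + 0.02² + 0.08² = 0.0361 + 0.0361 + 0.0169 + 0.0225 + 0.0016 + 0.0400 + 0.0004 + 0.0064 = 0.1600
Σp_2ᵢ² = 0.14² + 0.02² + 0.25² + 0.02² + 0.02² + 0.48² + 0.03² + 0.04² = 0.0196 + 0.0004 + 0.0625 + 0.0004 + 0.0004 + 0.2304 + 0.0009 + 0.0016 = 0.3162
O = 0.1665 / √(0.1600 × 0.3162) = 0.1665 / 0.22493 = 0.7402
O = 0.7402 > 0.4 → Yes.

Yes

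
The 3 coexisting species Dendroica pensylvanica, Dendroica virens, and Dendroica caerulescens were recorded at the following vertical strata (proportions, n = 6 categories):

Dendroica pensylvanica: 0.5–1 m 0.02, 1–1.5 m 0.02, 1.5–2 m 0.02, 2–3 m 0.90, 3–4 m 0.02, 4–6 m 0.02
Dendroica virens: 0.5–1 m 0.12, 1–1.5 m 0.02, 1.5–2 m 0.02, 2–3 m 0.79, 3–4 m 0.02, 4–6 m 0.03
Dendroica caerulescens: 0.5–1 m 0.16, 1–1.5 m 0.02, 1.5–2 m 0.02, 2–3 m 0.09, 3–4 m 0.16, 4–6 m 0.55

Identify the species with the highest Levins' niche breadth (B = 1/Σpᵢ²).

Dendroica caerulescens

Σp_pensᵢ² = 0.02² + 0.02² + 0.02² + 0.90² + 0.02² + 0.02² = 0.0004 + 0.0004 + 0.0004 + 0.8100 + 0.0004 + 0.0004 = 0.8120
B_pens = 1 / 0.8120 = 1.2315
Σp_vireᵢ² = 0.12² + 0.02² + 0.02² + 0.79² + 0.02² + 0.03² = 0.0144 + 0.0004 + 0.0004 + 0.6241 + 0.0004 + 0.0009 = 0.6406
B_vire = 1 / 0.6406 = 1.5610
Σp_caerᵢ² = 0.16² + 0.02² + 0.02² + 0.09² + 0.16² + 0.55² = 0.0256 + 0.0004 + 0.0004 + 0.0081 + 0.0256 + 0.3025 = 0.3626
B_caer = 1 / 0.3626 = 2.7579
Highest B → broadest niche (most generalist): Dendroica caerulescens (B = 2.76).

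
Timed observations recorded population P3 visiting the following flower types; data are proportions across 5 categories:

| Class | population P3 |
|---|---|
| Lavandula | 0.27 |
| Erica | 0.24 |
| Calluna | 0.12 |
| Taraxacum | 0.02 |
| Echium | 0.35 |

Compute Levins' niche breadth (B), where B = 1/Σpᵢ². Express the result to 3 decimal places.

Σpᵢ² = 0.27² + 0.24² + 0.12² + 0.02² + 0.35² = 0.0729 + 0.0576 + 0.0144 + 0.0004 + 0.1225 = 0.2678
B = 1 / 0.2678 = 3.73413

3.734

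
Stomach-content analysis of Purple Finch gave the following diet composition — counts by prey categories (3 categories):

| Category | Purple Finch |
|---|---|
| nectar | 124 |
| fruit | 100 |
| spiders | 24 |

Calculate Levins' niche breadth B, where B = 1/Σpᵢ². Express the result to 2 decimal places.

Proportions for Purple Finch (n=248): 124/248=0.5000, 100/248=0.4032, 24/248=0.0968
Σpᵢ² = 0.5000² + 0.4032² + 0.0968² = 0.250000 + 0.162570 + 0.009370 = 0.421940
B = 1 / 0.421940 = 2.3700

2.37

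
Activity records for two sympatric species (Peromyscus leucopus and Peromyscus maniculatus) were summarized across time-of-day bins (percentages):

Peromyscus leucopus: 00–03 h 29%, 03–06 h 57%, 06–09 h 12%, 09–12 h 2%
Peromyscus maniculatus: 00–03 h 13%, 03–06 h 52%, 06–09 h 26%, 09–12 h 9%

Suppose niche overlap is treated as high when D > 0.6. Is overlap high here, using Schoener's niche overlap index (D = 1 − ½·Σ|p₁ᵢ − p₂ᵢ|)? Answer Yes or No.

Convert percentages to proportions (divide by 100).
Σ|p₁ᵢ − p₂ᵢ| = 0.16 + 0.05 + 0.14 + 0.07 = 0.42
D = 1 − ½ × 0.42 = 1 − 0.210 = 0.7900
D = 0.7900 > 0.6 → Yes.

Yes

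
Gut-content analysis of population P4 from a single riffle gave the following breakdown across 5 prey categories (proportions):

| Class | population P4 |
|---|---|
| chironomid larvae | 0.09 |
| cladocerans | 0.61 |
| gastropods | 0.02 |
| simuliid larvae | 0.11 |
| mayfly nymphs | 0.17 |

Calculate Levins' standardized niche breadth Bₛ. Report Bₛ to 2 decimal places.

0.34

Σpᵢ² = 0.09² + 0.61² + 0.02² + 0.11² + 0.17² = 0.0081 + 0.3721 + 0.0004 + 0.0121 + 0.0289 = 0.4216
B = 1 / 0.4216 = 2.3719
Bₛ = (B − 1)/(n − 1) = (2.3719 − 1)/(5 − 1) = 1.3719/4 = 0.3430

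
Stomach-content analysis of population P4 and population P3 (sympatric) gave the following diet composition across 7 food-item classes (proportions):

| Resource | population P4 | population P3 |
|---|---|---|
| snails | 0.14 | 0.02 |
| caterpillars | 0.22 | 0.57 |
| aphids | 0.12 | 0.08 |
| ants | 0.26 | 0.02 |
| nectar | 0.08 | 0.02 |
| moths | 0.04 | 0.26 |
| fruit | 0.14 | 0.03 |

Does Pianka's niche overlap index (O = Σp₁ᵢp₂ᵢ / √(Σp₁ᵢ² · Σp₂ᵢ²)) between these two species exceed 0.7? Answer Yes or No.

Σ p₁ᵢp₂ᵢ = 0.0028 + 0.1254 + 0.0096 + 0.0052 + 0.0016 + 0.0104 + 0.0042 = 0.1592
Σp_1ᵢ² = 0.14² + 0.22² + 0.12² + 0.26² + 0.08² + 0.04² + 0.14² = 0.0196 + 0.0484 + 0.0144 + 0.0676 + 0.0064 + 0.0016 + 0.0196 = 0.1776
Σp_2ᵢ² = 0.02² + 0.57² + 0.08² + 0.02² + 0.02² + 0.26² + 0.03² = 0.0004 + 0.3249 + 0.0064 + 0.0004 + 0.0004 + 0.0676 + 0.0009 = 0.4010
O = 0.1592 / √(0.1776 × 0.4010) = 0.1592 / 0.26687 = 0.5965
O = 0.5965 < 0.7 → No.

No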